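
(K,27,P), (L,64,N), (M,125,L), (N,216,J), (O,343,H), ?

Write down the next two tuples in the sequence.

(P,512,F), (Q,729,D)

First letter: letters move forward 1 place in the alphabet, so K, L, M, N, O → P → Q.
Second part: 27, 64, 125, 216, 343 → 512 → 729 (perfect cubes: 3³, 4³, 5³, …).
For the second letter, letters move back 2 places in the alphabet: P, N, L, J, H → F → D.
Putting the parts together: (P,512,F) and then (Q,729,D).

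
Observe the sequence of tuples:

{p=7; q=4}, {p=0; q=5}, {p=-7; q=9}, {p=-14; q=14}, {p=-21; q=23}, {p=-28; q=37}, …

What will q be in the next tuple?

Q: each term is the sum of the two before it; 4, 5, 9, 14, 23, 37 → 60.

60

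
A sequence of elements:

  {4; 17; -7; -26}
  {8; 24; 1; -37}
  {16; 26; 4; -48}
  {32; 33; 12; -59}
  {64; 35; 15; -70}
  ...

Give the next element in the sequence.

For the first component, ×2 each step: 4, 8, 16, 32, 64 → 128.
Second component: alternating steps +7, +2, +7, +2, …, so 17, 24, 26, 33, 35 → 42.
Third component: alternating steps +8, +3, +8, +3, …, so -7, 1, 4, 12, 15 → 23.
Fourth component — −11 each step: -26, -37, -48, -59, -70 → -81.
Putting it together: {128; 42; 23; -81}.

{128; 42; 23; -81}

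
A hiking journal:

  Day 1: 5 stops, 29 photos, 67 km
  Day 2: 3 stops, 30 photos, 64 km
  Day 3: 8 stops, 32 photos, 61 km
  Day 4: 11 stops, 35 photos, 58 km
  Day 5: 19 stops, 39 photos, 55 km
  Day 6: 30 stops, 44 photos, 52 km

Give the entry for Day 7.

49 stops, 50 photos, 49 km

Stops: 5, 3, 8, 11, 19, 30 → 49 (each term is the sum of the two before it).
For the photos, differences are 1, 2, 3, … (increasing by 1 each time): 29, 30, 32, 35, 39, 44 → 50.
For the km, −3 each step: 67, 64, 61, 58, 55, 52 → 49.
Combining the parts gives 49 stops, 50 photos, 49 km.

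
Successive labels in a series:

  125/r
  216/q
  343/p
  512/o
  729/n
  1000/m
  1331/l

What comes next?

1728/k

First component: 125, 216, 343, 512, 729, 1000, 1331 → 1728 (perfect cubes: 5³, 6³, 7³, …).
For the letter, letters move back 1 place in the alphabet: r, q, p, o, n, m, l → k.
Combining the parts gives 1728/k.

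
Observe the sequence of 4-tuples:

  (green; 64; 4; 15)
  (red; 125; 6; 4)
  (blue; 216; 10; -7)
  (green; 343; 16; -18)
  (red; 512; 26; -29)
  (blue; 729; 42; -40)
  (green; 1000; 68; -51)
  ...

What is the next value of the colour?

Colour: repeats green → red → blue; green, red, blue, green, red, blue, green → red.

red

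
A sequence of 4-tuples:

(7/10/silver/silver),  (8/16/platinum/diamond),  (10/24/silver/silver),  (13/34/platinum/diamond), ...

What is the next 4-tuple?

(17/46/silver/silver)

First part goes 7, 8, 10, 13 → 17 (differences are 1, 2, 3, … (increasing by 1 each time)).
Second part: 10, 16, 24, 34 → 46 (differences are 6, 8, 10, … (increasing by 2 each time)).
Metal: alternates silver ↔ platinum, so silver, platinum, silver, platinum → silver.
Rank: alternates silver ↔ diamond, so silver, diamond, silver, diamond → silver.
So the next 4-tuple is (17/46/silver/silver).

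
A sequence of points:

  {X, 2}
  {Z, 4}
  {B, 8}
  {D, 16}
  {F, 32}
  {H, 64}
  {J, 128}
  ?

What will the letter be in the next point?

Letter: letters move forward 2 places in the alphabet, wrapping Z→A, so X, Z, B, D, F, H, J → L.

L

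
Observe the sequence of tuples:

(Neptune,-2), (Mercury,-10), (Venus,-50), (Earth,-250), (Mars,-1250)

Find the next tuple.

Planet: runs through the planets Mercury→Neptune; Neptune, Mercury, Venus, Earth, Mars → Jupiter.
Second entry goes -2, -10, -50, -250, -1250 → -6250 (×5 each step).
So the next tuple is (Jupiter,-6250).

(Jupiter,-6250)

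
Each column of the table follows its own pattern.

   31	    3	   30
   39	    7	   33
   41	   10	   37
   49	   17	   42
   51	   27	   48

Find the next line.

59  44  55

First component: alternating steps +8, +2, +8, +2, …; 31, 39, 41, 49, 51 → 59.
Second component goes 3, 7, 10, 17, 27 → 44 (each term is the sum of the two before it).
Third component goes 30, 33, 37, 42, 48 → 55 (differences are 3, 4, 5, … (increasing by 1 each time)).
So the next line is 59  44  55.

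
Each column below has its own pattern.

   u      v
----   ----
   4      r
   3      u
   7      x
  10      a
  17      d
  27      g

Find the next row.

For the column u, each term is the sum of the two before it: 4, 3, 7, 10, 17, 27 → 44.
Column v: letters move forward 3 places in the alphabet, wrapping Z→A, so r, u, x, a, d, g → j.
So the next row is 44  j.

44  j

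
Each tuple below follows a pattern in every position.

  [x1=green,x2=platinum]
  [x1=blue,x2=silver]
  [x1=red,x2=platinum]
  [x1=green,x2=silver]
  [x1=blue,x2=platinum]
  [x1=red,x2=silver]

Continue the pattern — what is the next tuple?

X1: repeats green → blue → red; green, blue, red, green, blue, red → green.
X2 — alternates platinum ↔ silver: platinum, silver, platinum, silver, platinum, silver → platinum.
Putting it together: [x1=green,x2=platinum].

[x1=green,x2=platinum]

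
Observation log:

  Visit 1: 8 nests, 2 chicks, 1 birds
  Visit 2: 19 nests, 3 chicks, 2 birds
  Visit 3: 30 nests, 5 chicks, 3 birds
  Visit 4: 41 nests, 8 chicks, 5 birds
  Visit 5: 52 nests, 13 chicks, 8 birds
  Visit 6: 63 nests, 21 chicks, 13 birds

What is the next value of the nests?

Nests: 8, 19, 30, 41, 52, 63 → 74 (+11 each step).
Chicks — each term is the sum of the two before it: 2, 3, 5, 8, 13, 21 → 34.
For the birds, each term is the sum of the two before it: 1, 2, 3, 5, 8, 13 → 21.

74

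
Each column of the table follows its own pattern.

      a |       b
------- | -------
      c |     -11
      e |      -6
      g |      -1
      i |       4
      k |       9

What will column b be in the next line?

Column a: c, e, g, i, k → m (letters move forward 2 places in the alphabet).
Column b: -11, -6, -1, 4, 9 → 14 (+5 each step).

14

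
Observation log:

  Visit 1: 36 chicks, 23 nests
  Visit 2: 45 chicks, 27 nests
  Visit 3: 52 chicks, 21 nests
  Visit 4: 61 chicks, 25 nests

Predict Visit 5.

Chicks: 36, 45, 52, 61 → 68 (alternating steps +9, +7, +9, +7, …).
Nests goes 23, 27, 21, 25 → 19 (alternating steps +4, −6, +4, −6, …).
Combining the parts gives 68 chicks, 19 nests.

68 chicks, 19 nests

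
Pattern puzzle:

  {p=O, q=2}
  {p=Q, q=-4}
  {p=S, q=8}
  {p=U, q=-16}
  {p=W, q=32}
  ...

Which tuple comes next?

{p=Y, q=-64}

P: O, Q, S, U, W → Y (letters move forward 2 places in the alphabet).
Q: ×(-2) each step; 2, -4, 8, -16, 32 → -64.
Combining the parts gives {p=Y, q=-64}.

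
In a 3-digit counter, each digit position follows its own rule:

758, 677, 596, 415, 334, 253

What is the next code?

172

First digit goes 7, 6, 5, 4, 3, 2 → 1 (−1 each step, mod 10).
Second digit: +2 each step, mod 10; 5, 7, 9, 1, 3, 5 → 7.
Third digit: 8, 7, 6, 5, 4, 3 → 2 (−1 each step, mod 10).
Putting it together: 172.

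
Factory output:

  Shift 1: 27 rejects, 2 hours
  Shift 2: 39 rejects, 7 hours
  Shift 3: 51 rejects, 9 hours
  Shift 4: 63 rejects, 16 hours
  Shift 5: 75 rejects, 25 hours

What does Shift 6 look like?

87 rejects, 41 hours

For the rejects, +12 each step: 27, 39, 51, 63, 75 → 87.
Hours — each term is the sum of the two before it: 2, 7, 9, 16, 25 → 41.
So the next line is 87 rejects, 41 hours.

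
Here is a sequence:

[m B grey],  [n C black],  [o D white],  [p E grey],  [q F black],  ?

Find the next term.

First letter goes m, n, o, p, q → r (letters move forward 1 place in the alphabet).
For the second letter, letters move forward 1 place in the alphabet: B, C, D, E, F → G.
Shade: repeats grey → black → white; grey, black, white, grey, black → white.
Combining the parts gives [r G white].

[r G white]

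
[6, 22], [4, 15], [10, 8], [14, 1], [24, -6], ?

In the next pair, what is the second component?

-13

Second component: 22, 15, 8, 1, -6 → -13 (−7 each step).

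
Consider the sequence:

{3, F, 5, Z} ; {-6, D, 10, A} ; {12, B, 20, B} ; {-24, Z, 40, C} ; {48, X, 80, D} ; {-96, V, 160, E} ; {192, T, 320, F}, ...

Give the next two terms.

First slot goes 3, -6, 12, -24, 48, -96, 192 → -384 → 768 (×(-2) each step).
First letter goes F, D, B, Z, X, V, T → R → P (letters move back 2 places in the alphabet, wrapping A→Z).
Third slot goes 5, 10, 20, 40, 80, 160, 320 → 640 → 1280 (×2 each step).
For the second letter, letters move forward 1 place in the alphabet, wrapping Z→A: Z, A, B, C, D, E, F → G → H.
So the next two terms are {-384, R, 640, G} and {768, P, 1280, H}.

{-384, R, 640, G}, {768, P, 1280, H}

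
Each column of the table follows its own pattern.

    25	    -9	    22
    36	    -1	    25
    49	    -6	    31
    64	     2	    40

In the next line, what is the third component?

Third component: differences are 3, 6, 9, … (increasing by 3 each time), so 22, 25, 31, 40 → 52.

52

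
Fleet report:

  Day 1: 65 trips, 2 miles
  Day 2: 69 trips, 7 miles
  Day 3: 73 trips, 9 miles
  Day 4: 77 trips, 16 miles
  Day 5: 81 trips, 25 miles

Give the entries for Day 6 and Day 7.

For the trips, +4 each step: 65, 69, 73, 77, 81 → 85 → 89.
Miles: each term is the sum of the two before it; 2, 7, 9, 16, 25 → 41 → 66.
So the next two lines are 85 trips, 41 miles and 89 trips, 66 miles.

85 trips, 41 miles; 89 trips, 66 miles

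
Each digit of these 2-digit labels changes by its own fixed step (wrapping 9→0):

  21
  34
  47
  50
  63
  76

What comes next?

89

First digit — +1 each step, mod 10: 2, 3, 4, 5, 6, 7 → 8.
Second digit: +3 each step, mod 10; 1, 4, 7, 0, 3, 6 → 9.
Putting it together: 89.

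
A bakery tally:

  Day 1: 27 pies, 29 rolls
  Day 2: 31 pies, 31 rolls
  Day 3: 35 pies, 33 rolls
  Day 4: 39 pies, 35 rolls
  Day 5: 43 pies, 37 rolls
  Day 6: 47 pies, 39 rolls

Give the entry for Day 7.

Pies — +4 each step: 27, 31, 35, 39, 43, 47 → 51.
Rolls: 29, 31, 33, 35, 37, 39 → 41 (+2 each step).
So the next line is 51 pies, 41 rolls.

51 pies, 41 rolls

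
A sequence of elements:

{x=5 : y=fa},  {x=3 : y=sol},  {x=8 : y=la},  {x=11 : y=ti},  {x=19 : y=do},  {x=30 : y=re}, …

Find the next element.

{x=49 : y=mi}

X — each term is the sum of the two before it: 5, 3, 8, 11, 19, 30 → 49.
For the y, runs through the solfège scale do→ti: fa, sol, la, ti, do, re → mi.
Combining the parts gives {x=49 : y=mi}.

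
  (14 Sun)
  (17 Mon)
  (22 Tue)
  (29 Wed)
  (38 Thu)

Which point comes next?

(49 Fri)

For the first coordinate, differences are 3, 5, 7, … (increasing by 2 each time): 14, 17, 22, 29, 38 → 49.
Day goes Sun, Mon, Tue, Wed, Thu → Fri (runs through the weekdays Mon→Sun).
So the next point is (49 Fri).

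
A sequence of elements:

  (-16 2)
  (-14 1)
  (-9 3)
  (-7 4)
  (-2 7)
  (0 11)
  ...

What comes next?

For the first entry, alternating steps +2, +5, +2, +5, …: -16, -14, -9, -7, -2, 0 → 5.
For the second entry, each term is the sum of the two before it: 2, 1, 3, 4, 7, 11 → 18.
Putting it together: (5 18).

(5 18)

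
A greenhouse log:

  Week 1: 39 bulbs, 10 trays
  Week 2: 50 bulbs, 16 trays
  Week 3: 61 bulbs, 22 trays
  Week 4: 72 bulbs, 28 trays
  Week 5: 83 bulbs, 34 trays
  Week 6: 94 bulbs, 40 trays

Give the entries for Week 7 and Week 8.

For the bulbs, +11 each step: 39, 50, 61, 72, 83, 94 → 105 → 116.
Trays goes 10, 16, 22, 28, 34, 40 → 46 → 52 (+6 each step).
Putting the parts together: 105 bulbs, 46 trays and then 116 bulbs, 52 trays.

105 bulbs, 46 trays; 116 bulbs, 52 trays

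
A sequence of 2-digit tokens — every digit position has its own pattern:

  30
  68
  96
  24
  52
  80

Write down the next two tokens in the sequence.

First digit — +3 each step, mod 10: 3, 6, 9, 2, 5, 8 → 1 → 4.
Second digit goes 0, 8, 6, 4, 2, 0 → 8 → 6 (−2 each step, mod 10).
Putting the parts together: 18 and then 46.

18 then 46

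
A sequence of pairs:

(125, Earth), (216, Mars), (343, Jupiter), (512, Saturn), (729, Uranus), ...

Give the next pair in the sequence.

(1000, Neptune)

First part: perfect cubes: 5³, 6³, 7³, …, so 125, 216, 343, 512, 729 → 1000.
Planet: runs through the planets Mercury→Neptune; Earth, Mars, Jupiter, Saturn, Uranus → Neptune.
Combining the parts gives (1000, Neptune).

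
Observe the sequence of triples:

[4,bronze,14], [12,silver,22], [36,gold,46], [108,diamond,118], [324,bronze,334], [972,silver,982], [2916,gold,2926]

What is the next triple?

First value: ×3 each step; 4, 12, 36, 108, 324, 972, 2916 → 8748.
For the rank, repeats bronze → silver → gold → diamond: bronze, silver, gold, diamond, bronze, silver, gold → diamond.
Third value: always 10 more than the first value, so 14, 22, 46, 118, 334, 982, 2926 → 8758.
So the next triple is [8748,diamond,8758].

[8748,diamond,8758]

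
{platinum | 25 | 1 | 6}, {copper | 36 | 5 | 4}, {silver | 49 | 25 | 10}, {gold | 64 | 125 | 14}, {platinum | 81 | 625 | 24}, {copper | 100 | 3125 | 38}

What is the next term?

{silver | 121 | 15625 | 62}

Metal: platinum, copper, silver, gold, platinum, copper → silver (repeats platinum → copper → silver → gold).
Second slot: 25, 36, 49, 64, 81, 100 → 121 (perfect squares: 5², 6², 7², …).
Third slot: ×5 each step, so 1, 5, 25, 125, 625, 3125 → 15625.
Fourth slot: each term is the sum of the two before it, so 6, 4, 10, 14, 24, 38 → 62.
So the next term is {silver | 121 | 15625 | 62}.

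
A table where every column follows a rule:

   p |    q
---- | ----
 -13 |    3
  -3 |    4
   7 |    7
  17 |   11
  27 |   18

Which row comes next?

For the column p, +10 each step: -13, -3, 7, 17, 27 → 37.
Column q: 3, 4, 7, 11, 18 → 29 (each term is the sum of the two before it).
Putting it together: 37  29.

37  29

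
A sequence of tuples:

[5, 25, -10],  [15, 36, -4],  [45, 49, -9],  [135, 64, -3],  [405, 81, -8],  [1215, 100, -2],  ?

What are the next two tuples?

[3645, 121, -7], [10935, 144, -1]

For the first slot, ×3 each step: 5, 15, 45, 135, 405, 1215 → 3645 → 10935.
For the second slot, perfect squares: 5², 6², 7², …: 25, 36, 49, 64, 81, 100 → 121 → 144.
Third slot: -10, -4, -9, -3, -8, -2 → -7 → -1 (alternating steps +6, −5, +6, −5, …).
Putting the parts together: [3645, 121, -7] and then [10935, 144, -1].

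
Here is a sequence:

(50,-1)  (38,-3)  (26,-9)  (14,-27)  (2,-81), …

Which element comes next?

(-10,-243)

First slot goes 50, 38, 26, 14, 2 → -10 (−12 each step).
Second slot: -1, -3, -9, -27, -81 → -243 (×3 each step).
Putting it together: (-10,-243).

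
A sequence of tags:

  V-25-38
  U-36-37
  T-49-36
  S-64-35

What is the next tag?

For the letter, letters move back 1 place in the alphabet: V, U, T, S → R.
Second component goes 25, 36, 49, 64 → 81 (perfect squares: 5², 6², 7², …).
Third component: −1 each step; 38, 37, 36, 35 → 34.
So the next tag is R-81-34.

R-81-34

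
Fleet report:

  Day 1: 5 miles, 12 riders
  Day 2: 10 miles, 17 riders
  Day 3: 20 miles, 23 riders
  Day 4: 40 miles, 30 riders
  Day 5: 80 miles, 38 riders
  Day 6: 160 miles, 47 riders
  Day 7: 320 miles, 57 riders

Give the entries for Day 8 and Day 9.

Miles: ×2 each step; 5, 10, 20, 40, 80, 160, 320 → 640 → 1280.
For the riders, differences are 5, 6, 7, … (increasing by 1 each time): 12, 17, 23, 30, 38, 47, 57 → 68 → 80.
So the next two rows are 640 miles, 68 riders and 1280 miles, 80 riders.

640 miles, 68 riders; 1280 miles, 80 riders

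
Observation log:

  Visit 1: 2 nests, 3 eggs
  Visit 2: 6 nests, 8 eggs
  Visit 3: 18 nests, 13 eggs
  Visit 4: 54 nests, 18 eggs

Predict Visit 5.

162 nests, 23 eggs

Nests goes 2, 6, 18, 54 → 162 (×3 each step).
Eggs: 3, 8, 13, 18 → 23 (+5 each step).
Putting it together: 162 nests, 23 eggs.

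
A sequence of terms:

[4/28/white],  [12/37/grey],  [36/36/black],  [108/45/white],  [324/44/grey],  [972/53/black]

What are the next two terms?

[2916/52/white], [8748/61/grey]

First slot: ×3 each step; 4, 12, 36, 108, 324, 972 → 2916 → 8748.
For the second slot, alternating steps +9, −1, +9, −1, …: 28, 37, 36, 45, 44, 53 → 52 → 61.
Shade — repeats white → grey → black: white, grey, black, white, grey, black → white → grey.
Putting the parts together: [2916/52/white] and then [8748/61/grey].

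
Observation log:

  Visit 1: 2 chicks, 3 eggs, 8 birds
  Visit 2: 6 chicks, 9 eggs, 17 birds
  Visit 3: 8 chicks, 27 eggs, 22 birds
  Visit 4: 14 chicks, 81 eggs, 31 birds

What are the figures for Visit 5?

22 chicks, 243 eggs, 36 birds

For the chicks, each term is the sum of the two before it: 2, 6, 8, 14 → 22.
Eggs — ×3 each step: 3, 9, 27, 81 → 243.
Birds — alternating steps +9, +5, +9, +5, …: 8, 17, 22, 31 → 36.
Combining the parts gives 22 chicks, 243 eggs, 36 birds.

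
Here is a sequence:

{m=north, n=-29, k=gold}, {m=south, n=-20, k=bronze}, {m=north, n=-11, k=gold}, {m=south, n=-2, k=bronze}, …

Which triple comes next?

{m=north, n=7, k=gold}

M: alternates north ↔ south; north, south, north, south → north.
N: +9 each step, so -29, -20, -11, -2 → 7.
K: alternates gold ↔ bronze; gold, bronze, gold, bronze → gold.
So the next triple is {m=north, n=7, k=gold}.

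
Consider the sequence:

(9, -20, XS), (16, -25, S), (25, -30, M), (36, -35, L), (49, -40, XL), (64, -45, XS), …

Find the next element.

First part: perfect squares: 3², 4², 5², …, so 9, 16, 25, 36, 49, 64 → 81.
Second part: −5 each step; -20, -25, -30, -35, -40, -45 → -50.
For the size, repeats XS → S → M → L → XL: XS, S, M, L, XL, XS → S.
So the next element is (81, -50, S).

(81, -50, S)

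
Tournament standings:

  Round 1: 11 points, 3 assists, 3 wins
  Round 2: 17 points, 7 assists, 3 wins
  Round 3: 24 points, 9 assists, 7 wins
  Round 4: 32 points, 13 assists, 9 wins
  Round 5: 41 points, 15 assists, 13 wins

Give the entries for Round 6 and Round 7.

Points — differences are 6, 7, 8, … (increasing by 1 each time): 11, 17, 24, 32, 41 → 51 → 62.
Assists: 3, 7, 9, 13, 15 → 19 → 21 (alternating steps +4, +2, +4, +2, …).
Wins: always the previous value of the assists, so 3, 3, 7, 9, 13 → 15 → 19.
Putting the parts together: 51 points, 19 assists, 15 wins and then 62 points, 21 assists, 19 wins.

51 points, 19 assists, 15 wins; 62 points, 21 assists, 19 wins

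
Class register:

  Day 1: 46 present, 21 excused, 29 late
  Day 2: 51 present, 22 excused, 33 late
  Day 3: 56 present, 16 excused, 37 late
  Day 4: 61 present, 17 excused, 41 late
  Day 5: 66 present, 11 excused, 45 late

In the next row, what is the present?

Present: +5 each step, so 46, 51, 56, 61, 66 → 71.

71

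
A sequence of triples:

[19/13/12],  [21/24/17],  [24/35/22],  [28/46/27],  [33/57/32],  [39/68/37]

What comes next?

First part — differences are 2, 3, 4, … (increasing by 1 each time): 19, 21, 24, 28, 33, 39 → 46.
For the second part, +11 each step: 13, 24, 35, 46, 57, 68 → 79.
Third part goes 12, 17, 22, 27, 32, 37 → 42 (+5 each step).
Putting it together: [46/79/42].

[46/79/42]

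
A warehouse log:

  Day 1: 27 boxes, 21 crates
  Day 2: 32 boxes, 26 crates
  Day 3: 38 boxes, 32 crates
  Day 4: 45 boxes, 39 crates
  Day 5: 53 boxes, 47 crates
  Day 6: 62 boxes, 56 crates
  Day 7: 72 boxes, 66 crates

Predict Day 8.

83 boxes, 77 crates

Boxes: differences are 5, 6, 7, … (increasing by 1 each time); 27, 32, 38, 45, 53, 62, 72 → 83.
Crates goes 21, 26, 32, 39, 47, 56, 66 → 77 (always 6 less than the boxes).
Combining the parts gives 83 boxes, 77 crates.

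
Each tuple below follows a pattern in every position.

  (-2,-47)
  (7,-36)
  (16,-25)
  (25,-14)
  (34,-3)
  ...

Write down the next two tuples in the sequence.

(43,8), (52,19)

First entry: +9 each step; -2, 7, 16, 25, 34 → 43 → 52.
For the second entry, +11 each step: -47, -36, -25, -14, -3 → 8 → 19.
So the next two tuples are (43,8) and (52,19).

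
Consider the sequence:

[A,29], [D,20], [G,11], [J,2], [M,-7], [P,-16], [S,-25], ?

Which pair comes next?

[V,-34]

Letter — letters move forward 3 places in the alphabet: A, D, G, J, M, P, S → V.
Second part: 29, 20, 11, 2, -7, -16, -25 → -34 (−9 each step).
So the next pair is [V,-34].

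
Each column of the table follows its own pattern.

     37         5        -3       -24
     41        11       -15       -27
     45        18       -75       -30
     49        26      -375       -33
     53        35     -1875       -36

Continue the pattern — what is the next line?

First component: +4 each step, so 37, 41, 45, 49, 53 → 57.
Second component: differences are 6, 7, 8, … (increasing by 1 each time), so 5, 11, 18, 26, 35 → 45.
Third component goes -3, -15, -75, -375, -1875 → -9375 (×5 each step).
For the fourth component, −3 each step: -24, -27, -30, -33, -36 → -39.
Combining the parts gives 57  45  -9375  -39.

57  45  -9375  -39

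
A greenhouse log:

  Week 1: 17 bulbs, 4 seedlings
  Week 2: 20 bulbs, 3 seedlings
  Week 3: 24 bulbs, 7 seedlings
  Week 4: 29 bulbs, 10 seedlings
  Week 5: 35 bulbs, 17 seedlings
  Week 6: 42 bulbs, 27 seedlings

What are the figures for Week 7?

Bulbs goes 17, 20, 24, 29, 35, 42 → 50 (differences are 3, 4, 5, … (increasing by 1 each time)).
Seedlings: each term is the sum of the two before it; 4, 3, 7, 10, 17, 27 → 44.
So the next line is 50 bulbs, 44 seedlings.

50 bulbs, 44 seedlings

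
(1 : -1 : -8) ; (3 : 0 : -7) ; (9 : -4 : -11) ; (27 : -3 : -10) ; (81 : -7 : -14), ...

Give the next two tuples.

(243 : -6 : -13), (729 : -10 : -17)

First slot — ×3 each step: 1, 3, 9, 27, 81 → 243 → 729.
Second slot — alternating steps +1, −4, +1, −4, …: -1, 0, -4, -3, -7 → -6 → -10.
Third slot: always 7 less than the second slot; -8, -7, -11, -10, -14 → -13 → -17.
Putting the parts together: (243 : -6 : -13) and then (729 : -10 : -17).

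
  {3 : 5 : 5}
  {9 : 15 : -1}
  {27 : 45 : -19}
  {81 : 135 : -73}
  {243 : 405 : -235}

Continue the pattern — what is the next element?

First coordinate goes 3, 9, 27, 81, 243 → 729 (×3 each step).
Second coordinate: ×3 each step, so 5, 15, 45, 135, 405 → 1215.
Third coordinate goes 5, -1, -19, -73, -235 → -721 (together with the first coordinate always sums to 8).
Combining the parts gives {729 : 1215 : -721}.

{729 : 1215 : -721}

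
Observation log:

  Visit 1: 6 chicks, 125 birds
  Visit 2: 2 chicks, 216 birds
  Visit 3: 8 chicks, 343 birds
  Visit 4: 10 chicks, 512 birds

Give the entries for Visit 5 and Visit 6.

18 chicks, 729 birds; 28 chicks, 1000 birds

Chicks: each term is the sum of the two before it, so 6, 2, 8, 10 → 18 → 28.
Birds goes 125, 216, 343, 512 → 729 → 1000 (perfect cubes: 5³, 6³, 7³, …).
Putting the parts together: 18 chicks, 729 birds and then 28 chicks, 1000 birds.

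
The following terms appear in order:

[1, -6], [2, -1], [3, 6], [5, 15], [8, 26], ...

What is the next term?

[13, 39]

For the first entry, each term is the sum of the two before it: 1, 2, 3, 5, 8 → 13.
Second entry: differences are 5, 7, 9, … (increasing by 2 each time); -6, -1, 6, 15, 26 → 39.
Putting it together: [13, 39].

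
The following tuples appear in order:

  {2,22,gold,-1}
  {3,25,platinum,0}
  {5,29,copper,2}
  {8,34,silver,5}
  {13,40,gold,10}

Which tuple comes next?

First coordinate — each term is the sum of the two before it: 2, 3, 5, 8, 13 → 21.
Second coordinate goes 22, 25, 29, 34, 40 → 47 (differences are 3, 4, 5, … (increasing by 1 each time)).
Metal — repeats gold → platinum → copper → silver: gold, platinum, copper, silver, gold → platinum.
Fourth coordinate: -1, 0, 2, 5, 10 → 18 (always 3 less than the first coordinate).
Combining the parts gives {21,47,platinum,18}.

{21,47,platinum,18}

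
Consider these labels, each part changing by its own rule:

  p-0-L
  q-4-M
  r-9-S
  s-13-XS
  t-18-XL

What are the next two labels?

For the letter, letters move forward 1 place in the alphabet: p, q, r, s, t → u → v.
Second component goes 0, 4, 9, 13, 18 → 22 → 27 (alternating steps +4, +5, +4, +5, …).
Size: L, M, S, XS, XL → L → M (runs backward through clothing sizes XS→XL).
So the next two labels are u-22-L and v-27-M.

u-22-L, v-27-M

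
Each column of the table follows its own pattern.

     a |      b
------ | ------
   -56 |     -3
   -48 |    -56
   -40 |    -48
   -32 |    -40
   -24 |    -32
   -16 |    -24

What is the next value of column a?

Column a: +8 each step; -56, -48, -40, -32, -24, -16 → -8.

-8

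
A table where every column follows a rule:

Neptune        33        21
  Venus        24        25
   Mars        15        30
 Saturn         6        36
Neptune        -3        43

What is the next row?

Planet: Neptune, Venus, Mars, Saturn, Neptune → Venus (repeats Neptune → Venus → Mars → Saturn).
For the second component, −9 each step: 33, 24, 15, 6, -3 → -12.
Third component goes 21, 25, 30, 36, 43 → 51 (differences are 4, 5, 6, … (increasing by 1 each time)).
So the next row is Venus  -12  51.

Venus  -12  51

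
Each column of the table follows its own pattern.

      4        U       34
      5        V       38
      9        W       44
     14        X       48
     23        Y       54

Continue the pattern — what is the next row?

First component: each term is the sum of the two before it; 4, 5, 9, 14, 23 → 37.
For the letter, letters move forward 1 place in the alphabet: U, V, W, X, Y → Z.
Third component — alternating steps +4, +6, +4, +6, …: 34, 38, 44, 48, 54 → 58.
So the next row is 37  Z  58.

37  Z  58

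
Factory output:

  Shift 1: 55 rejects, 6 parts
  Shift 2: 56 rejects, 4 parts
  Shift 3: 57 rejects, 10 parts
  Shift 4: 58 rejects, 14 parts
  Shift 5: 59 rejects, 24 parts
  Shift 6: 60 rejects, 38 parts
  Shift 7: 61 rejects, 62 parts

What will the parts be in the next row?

Rejects: +1 each step, so 55, 56, 57, 58, 59, 60, 61 → 62.
Parts: each term is the sum of the two before it, so 6, 4, 10, 14, 24, 38, 62 → 100.

100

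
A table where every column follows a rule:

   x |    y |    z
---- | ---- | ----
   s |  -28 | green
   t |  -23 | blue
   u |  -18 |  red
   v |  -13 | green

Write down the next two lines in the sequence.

For the column x, letters move forward 1 place in the alphabet: s, t, u, v → w → x.
Column y: -28, -23, -18, -13 → -8 → -3 (+5 each step).
Column z goes green, blue, red, green → blue → red (repeats green → blue → red).
So the next two lines are w  -8  blue and x  -3  red.

w  -8  blue; x  -3  red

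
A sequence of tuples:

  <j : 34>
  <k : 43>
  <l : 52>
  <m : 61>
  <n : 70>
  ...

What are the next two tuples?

<o : 79>, <p : 88>

Letter goes j, k, l, m, n → o → p (letters move forward 1 place in the alphabet).
Second entry — +9 each step: 34, 43, 52, 61, 70 → 79 → 88.
So the next two tuples are <o : 79> and <p : 88>.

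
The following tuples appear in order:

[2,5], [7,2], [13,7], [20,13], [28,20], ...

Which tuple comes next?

[37,28]

First component — differences are 5, 6, 7, … (increasing by 1 each time): 2, 7, 13, 20, 28 → 37.
Second component goes 5, 2, 7, 13, 20 → 28 (always the previous value of the first component).
Combining the parts gives [37,28].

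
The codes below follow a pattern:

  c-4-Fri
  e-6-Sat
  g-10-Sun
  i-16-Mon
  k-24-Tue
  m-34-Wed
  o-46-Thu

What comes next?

q-60-Fri

Letter — letters move forward 2 places in the alphabet: c, e, g, i, k, m, o → q.
Second component: differences are 2, 4, 6, … (increasing by 2 each time), so 4, 6, 10, 16, 24, 34, 46 → 60.
For the day, runs through the weekdays Mon→Sun: Fri, Sat, Sun, Mon, Tue, Wed, Thu → Fri.
So the next code is q-60-Fri.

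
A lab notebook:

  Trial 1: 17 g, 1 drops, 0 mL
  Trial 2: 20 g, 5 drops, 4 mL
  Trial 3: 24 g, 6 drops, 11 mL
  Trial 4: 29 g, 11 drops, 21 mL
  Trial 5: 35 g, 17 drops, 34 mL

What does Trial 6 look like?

42 g, 28 drops, 50 mL

G goes 17, 20, 24, 29, 35 → 42 (differences are 3, 4, 5, … (increasing by 1 each time)).
Drops: 1, 5, 6, 11, 17 → 28 (each term is the sum of the two before it).
ML goes 0, 4, 11, 21, 34 → 50 (differences are 4, 7, 10, … (increasing by 3 each time)).
Putting it together: 42 g, 28 drops, 50 mL.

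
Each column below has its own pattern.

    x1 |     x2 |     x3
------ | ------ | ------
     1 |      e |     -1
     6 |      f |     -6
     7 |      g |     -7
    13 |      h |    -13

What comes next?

Column x1: each term is the sum of the two before it, so 1, 6, 7, 13 → 20.
Column x2: letters move forward 1 place in the alphabet; e, f, g, h → i.
Column x3: always the negative of the column x1; -1, -6, -7, -13 → -20.
Putting it together: 20  i  -20.

20  i  -20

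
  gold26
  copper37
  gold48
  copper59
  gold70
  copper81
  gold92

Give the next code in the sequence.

copper103

Metal goes gold, copper, gold, copper, gold, copper, gold → copper (alternates gold ↔ copper).
Second component: +11 each step, so 26, 37, 48, 59, 70, 81, 92 → 103.
So the next code is copper103.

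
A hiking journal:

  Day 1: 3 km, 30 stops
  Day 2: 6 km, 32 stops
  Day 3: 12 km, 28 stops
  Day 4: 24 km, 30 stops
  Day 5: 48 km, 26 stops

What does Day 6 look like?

Km — ×2 each step: 3, 6, 12, 24, 48 → 96.
Stops: 30, 32, 28, 30, 26 → 28 (alternating steps +2, −4, +2, −4, …).
Combining the parts gives 96 km, 28 stops.

96 km, 28 stops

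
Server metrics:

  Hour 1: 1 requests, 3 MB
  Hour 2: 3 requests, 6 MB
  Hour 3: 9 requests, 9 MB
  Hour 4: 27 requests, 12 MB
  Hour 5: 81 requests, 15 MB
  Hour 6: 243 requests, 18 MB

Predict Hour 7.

Requests: 1, 3, 9, 27, 81, 243 → 729 (×3 each step).
For the MB, +3 each step: 3, 6, 9, 12, 15, 18 → 21.
Putting it together: 729 requests, 21 MB.

729 requests, 21 MB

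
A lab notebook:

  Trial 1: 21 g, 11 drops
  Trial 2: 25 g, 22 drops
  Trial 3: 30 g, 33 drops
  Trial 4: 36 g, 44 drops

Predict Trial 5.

43 g, 55 drops

G: 21, 25, 30, 36 → 43 (differences are 4, 5, 6, … (increasing by 1 each time)).
Drops — +11 each step: 11, 22, 33, 44 → 55.
Combining the parts gives 43 g, 55 drops.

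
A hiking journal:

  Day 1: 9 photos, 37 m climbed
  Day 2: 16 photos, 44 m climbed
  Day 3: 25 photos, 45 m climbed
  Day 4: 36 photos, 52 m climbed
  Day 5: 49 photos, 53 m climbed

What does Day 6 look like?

Photos goes 9, 16, 25, 36, 49 → 64 (perfect squares: 3², 4², 5², …).
M climbed — alternating steps +7, +1, +7, +1, …: 37, 44, 45, 52, 53 → 60.
Combining the parts gives 64 photos, 60 m climbed.

64 photos, 60 m climbed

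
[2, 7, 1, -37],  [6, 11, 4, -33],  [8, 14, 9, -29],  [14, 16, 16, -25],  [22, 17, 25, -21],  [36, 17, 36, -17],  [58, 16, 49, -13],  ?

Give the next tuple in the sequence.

First slot goes 2, 6, 8, 14, 22, 36, 58 → 94 (each term is the sum of the two before it).
For the second slot, differences are 4, 3, 2, … (decreasing by 1 each time): 7, 11, 14, 16, 17, 17, 16 → 14.
For the third slot, perfect squares: 1², 2², 3², …: 1, 4, 9, 16, 25, 36, 49 → 64.
Fourth slot: -37, -33, -29, -25, -21, -17, -13 → -9 (+4 each step).
So the next tuple is [94, 14, 64, -9].

[94, 14, 64, -9]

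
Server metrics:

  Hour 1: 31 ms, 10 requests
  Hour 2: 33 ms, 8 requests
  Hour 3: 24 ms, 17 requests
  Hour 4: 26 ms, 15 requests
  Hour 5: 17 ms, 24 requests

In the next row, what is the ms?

Ms: 31, 33, 24, 26, 17 → 19 (alternating steps +2, −9, +2, −9, …).
Requests — together with the ms always sums to 41: 10, 8, 17, 15, 24 → 22.

19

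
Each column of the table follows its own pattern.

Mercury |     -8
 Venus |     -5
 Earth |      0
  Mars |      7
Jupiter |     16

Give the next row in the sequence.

Planet — runs through the planets Mercury→Neptune: Mercury, Venus, Earth, Mars, Jupiter → Saturn.
Second component: -8, -5, 0, 7, 16 → 27 (differences are 3, 5, 7, … (increasing by 2 each time)).
Putting it together: Saturn  27.

Saturn  27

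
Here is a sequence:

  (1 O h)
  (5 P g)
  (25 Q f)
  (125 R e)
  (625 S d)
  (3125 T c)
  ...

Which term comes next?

(15625 U b)

First component goes 1, 5, 25, 125, 625, 3125 → 15625 (×5 each step).
First letter goes O, P, Q, R, S, T → U (letters move forward 1 place in the alphabet).
Second letter: letters move back 1 place in the alphabet, so h, g, f, e, d, c → b.
Putting it together: (15625 U b).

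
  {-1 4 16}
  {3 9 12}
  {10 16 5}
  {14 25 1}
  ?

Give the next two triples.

{21 36 -6}, {25 49 -10}

First entry: -1, 3, 10, 14 → 21 → 25 (alternating steps +4, +7, +4, +7, …).
Second entry: perfect squares: 2², 3², 4², …, so 4, 9, 16, 25 → 36 → 49.
Third entry: together with the first entry always sums to 15, so 16, 12, 5, 1 → -6 → -10.
Putting the parts together: {21 36 -6} and then {25 49 -10}.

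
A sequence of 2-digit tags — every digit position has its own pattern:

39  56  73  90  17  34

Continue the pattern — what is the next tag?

First digit: +2 each step, mod 10, so 3, 5, 7, 9, 1, 3 → 5.
Second digit: 9, 6, 3, 0, 7, 4 → 1 (−3 each step, mod 10).
Putting it together: 51.

51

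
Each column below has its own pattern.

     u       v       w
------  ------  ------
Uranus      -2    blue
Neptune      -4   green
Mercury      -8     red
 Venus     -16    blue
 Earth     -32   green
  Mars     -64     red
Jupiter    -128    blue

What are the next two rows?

Column u goes Uranus, Neptune, Mercury, Venus, Earth, Mars, Jupiter → Saturn → Uranus (runs through the planets Mercury→Neptune).
Column v goes -2, -4, -8, -16, -32, -64, -128 → -256 → -512 (×2 each step).
Column w: repeats blue → green → red, so blue, green, red, blue, green, red, blue → green → red.
Putting the parts together: Saturn  -256  green and then Uranus  -512  red.

Saturn  -256  green; Uranus  -512  red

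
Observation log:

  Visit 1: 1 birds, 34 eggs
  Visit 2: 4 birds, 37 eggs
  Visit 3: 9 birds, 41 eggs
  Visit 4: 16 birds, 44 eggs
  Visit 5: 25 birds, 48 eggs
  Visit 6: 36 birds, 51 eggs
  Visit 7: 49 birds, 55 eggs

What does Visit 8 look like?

64 birds, 58 eggs

Birds — perfect squares: 1², 2², 3², …: 1, 4, 9, 16, 25, 36, 49 → 64.
Eggs: 34, 37, 41, 44, 48, 51, 55 → 58 (alternating steps +3, +4, +3, +4, …).
Combining the parts gives 64 birds, 58 eggs.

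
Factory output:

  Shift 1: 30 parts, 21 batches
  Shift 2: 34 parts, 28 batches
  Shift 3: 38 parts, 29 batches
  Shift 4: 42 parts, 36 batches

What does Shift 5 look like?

Parts: 30, 34, 38, 42 → 46 (+4 each step).
Batches goes 21, 28, 29, 36 → 37 (alternating steps +7, +1, +7, +1, …).
So the next record is 46 parts, 37 batches.

46 parts, 37 batches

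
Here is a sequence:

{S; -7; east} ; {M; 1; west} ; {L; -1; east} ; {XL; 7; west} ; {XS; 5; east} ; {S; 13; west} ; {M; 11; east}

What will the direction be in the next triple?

Direction: east, west, east, west, east, west, east → west (alternates east ↔ west).

west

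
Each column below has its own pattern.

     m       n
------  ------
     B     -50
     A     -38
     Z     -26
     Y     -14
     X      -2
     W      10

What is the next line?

V  22

Column m goes B, A, Z, Y, X, W → V (letters move back 1 place in the alphabet, wrapping A→Z).
Column n: +12 each step; -50, -38, -26, -14, -2, 10 → 22.
So the next line is V  22.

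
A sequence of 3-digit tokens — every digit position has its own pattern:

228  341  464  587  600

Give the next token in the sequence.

First digit — +1 each step, mod 10: 2, 3, 4, 5, 6 → 7.
Second digit goes 2, 4, 6, 8, 0 → 2 (+2 each step, mod 10).
Third digit goes 8, 1, 4, 7, 0 → 3 (+3 each step, mod 10).
So the next token is 723.

723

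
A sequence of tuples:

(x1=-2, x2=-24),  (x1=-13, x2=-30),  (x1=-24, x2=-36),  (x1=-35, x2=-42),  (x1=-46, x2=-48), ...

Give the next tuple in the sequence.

X1 — −11 each step: -2, -13, -24, -35, -46 → -57.
For the x2, −6 each step: -24, -30, -36, -42, -48 → -54.
Putting it together: (x1=-57, x2=-54).

(x1=-57, x2=-54)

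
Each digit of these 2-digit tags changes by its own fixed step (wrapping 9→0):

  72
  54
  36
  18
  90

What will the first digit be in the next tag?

First digit: −2 each step, mod 10, so 7, 5, 3, 1, 9 → 7.

7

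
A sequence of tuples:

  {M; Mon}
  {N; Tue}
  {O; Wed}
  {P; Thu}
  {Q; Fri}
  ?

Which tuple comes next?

Letter — letters move forward 1 place in the alphabet: M, N, O, P, Q → R.
Day goes Mon, Tue, Wed, Thu, Fri → Sat (runs through the weekdays Mon→Sun).
So the next tuple is {R; Sat}.

{R; Sat}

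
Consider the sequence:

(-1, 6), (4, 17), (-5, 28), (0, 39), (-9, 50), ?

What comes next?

(-4, 61)

First entry goes -1, 4, -5, 0, -9 → -4 (alternating steps +5, −9, +5, −9, …).
Second entry goes 6, 17, 28, 39, 50 → 61 (+11 each step).
So the next pair is (-4, 61).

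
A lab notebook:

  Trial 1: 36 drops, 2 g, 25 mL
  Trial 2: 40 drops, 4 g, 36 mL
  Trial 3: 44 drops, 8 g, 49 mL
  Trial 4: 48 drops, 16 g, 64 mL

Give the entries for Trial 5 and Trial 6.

52 drops, 32 g, 81 mL; 56 drops, 64 g, 100 mL

Drops: 36, 40, 44, 48 → 52 → 56 (+4 each step).
G: ×2 each step; 2, 4, 8, 16 → 32 → 64.
For the mL, perfect squares: 5², 6², 7², …: 25, 36, 49, 64 → 81 → 100.
Putting the parts together: 52 drops, 32 g, 81 mL and then 56 drops, 64 g, 100 mL.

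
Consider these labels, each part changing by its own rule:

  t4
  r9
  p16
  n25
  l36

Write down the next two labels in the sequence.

Letter — letters move back 2 places in the alphabet: t, r, p, n, l → j → h.
Second component: perfect squares: 2², 3², 4², …; 4, 9, 16, 25, 36 → 49 → 64.
So the next two labels are j49 and h64.

j49 then h64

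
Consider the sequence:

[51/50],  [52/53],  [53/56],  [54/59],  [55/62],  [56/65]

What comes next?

[57/68]

First coordinate: +1 each step, so 51, 52, 53, 54, 55, 56 → 57.
Second coordinate goes 50, 53, 56, 59, 62, 65 → 68 (+3 each step).
Putting it together: [57/68].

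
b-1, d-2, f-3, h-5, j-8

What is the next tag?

Letter: letters move forward 2 places in the alphabet, so b, d, f, h, j → l.
Second component goes 1, 2, 3, 5, 8 → 13 (each term is the sum of the two before it).
Combining the parts gives l-13.

l-13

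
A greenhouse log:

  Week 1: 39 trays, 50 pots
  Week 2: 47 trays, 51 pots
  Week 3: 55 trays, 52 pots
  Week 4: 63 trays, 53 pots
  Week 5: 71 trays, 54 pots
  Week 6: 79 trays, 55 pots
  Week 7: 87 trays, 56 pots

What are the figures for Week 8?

Trays: +8 each step, so 39, 47, 55, 63, 71, 79, 87 → 95.
Pots: 50, 51, 52, 53, 54, 55, 56 → 57 (+1 each step).
So the next row is 95 trays, 57 pots.

95 trays, 57 pots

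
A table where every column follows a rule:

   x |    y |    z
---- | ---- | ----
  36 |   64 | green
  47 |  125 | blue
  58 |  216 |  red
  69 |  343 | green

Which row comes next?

80  512  blue

Column x: +11 each step, so 36, 47, 58, 69 → 80.
For the column y, perfect cubes: 4³, 5³, 6³, …: 64, 125, 216, 343 → 512.
Column z goes green, blue, red, green → blue (repeats green → blue → red).
Combining the parts gives 80  512  blue.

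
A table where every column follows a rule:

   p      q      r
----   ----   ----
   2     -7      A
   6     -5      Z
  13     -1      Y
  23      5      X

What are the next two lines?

For the column p, differences are 4, 7, 10, … (increasing by 3 each time): 2, 6, 13, 23 → 36 → 52.
Column q: -7, -5, -1, 5 → 13 → 23 (differences are 2, 4, 6, … (increasing by 2 each time)).
Column r: letters move back 1 place in the alphabet, wrapping A→Z; A, Z, Y, X → W → V.
Putting the parts together: 36  13  W and then 52  23  V.

36  13  W; 52  23  V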